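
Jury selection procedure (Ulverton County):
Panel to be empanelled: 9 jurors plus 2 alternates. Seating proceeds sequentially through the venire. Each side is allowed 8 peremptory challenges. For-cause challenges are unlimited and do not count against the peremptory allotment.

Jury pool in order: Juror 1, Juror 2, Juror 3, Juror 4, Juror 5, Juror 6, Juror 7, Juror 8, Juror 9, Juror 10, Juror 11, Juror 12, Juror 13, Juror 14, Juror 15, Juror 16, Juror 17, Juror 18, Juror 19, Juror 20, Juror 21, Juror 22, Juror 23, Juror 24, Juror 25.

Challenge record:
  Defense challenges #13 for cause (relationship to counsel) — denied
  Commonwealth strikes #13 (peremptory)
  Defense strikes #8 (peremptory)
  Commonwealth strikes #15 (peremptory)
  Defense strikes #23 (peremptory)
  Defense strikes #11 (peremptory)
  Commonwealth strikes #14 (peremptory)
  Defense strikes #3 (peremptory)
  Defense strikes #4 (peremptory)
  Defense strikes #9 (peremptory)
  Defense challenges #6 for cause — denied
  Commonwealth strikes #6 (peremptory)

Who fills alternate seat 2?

20

Removed: #3, #4, #6, #8, #9, #11, #13, #14, #15, #23.
Seating in order: seats 1–9 → #1, #2, #5, #7, #10, #12, #16, #17, #18; alternates → #19, #20.
So alternate 2 is #20.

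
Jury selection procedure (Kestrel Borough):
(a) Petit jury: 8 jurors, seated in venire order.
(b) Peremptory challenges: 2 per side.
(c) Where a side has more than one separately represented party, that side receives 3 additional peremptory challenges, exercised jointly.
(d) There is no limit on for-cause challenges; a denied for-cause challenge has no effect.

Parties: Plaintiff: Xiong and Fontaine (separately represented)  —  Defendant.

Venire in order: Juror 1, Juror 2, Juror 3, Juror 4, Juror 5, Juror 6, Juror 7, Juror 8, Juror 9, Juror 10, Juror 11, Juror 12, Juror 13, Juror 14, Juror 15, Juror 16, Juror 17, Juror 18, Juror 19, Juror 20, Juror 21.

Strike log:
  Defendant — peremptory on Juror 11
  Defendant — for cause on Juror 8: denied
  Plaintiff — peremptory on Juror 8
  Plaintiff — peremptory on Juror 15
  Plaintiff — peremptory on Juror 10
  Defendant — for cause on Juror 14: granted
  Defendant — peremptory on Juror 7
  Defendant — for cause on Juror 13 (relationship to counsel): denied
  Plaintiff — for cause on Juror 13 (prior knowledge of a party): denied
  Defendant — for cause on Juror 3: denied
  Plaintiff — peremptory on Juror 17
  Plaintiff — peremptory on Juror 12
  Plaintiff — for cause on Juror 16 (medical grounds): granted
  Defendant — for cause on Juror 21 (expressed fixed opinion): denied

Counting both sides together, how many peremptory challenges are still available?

0

Plaintiff allotment: 2 base + 3 multi-party = 5. Defendant allotment: 2.
Plaintiff peremptories used: #8, #15, #10, #17, #12 — 5 (for-cause on #13, #16 don't count).
Defendant peremptories used: #11, #7 — 2 (for-cause on #8, #14, #13, #3, #21 don't count).
Remaining: (5 − 5) + (2 − 2) = 0.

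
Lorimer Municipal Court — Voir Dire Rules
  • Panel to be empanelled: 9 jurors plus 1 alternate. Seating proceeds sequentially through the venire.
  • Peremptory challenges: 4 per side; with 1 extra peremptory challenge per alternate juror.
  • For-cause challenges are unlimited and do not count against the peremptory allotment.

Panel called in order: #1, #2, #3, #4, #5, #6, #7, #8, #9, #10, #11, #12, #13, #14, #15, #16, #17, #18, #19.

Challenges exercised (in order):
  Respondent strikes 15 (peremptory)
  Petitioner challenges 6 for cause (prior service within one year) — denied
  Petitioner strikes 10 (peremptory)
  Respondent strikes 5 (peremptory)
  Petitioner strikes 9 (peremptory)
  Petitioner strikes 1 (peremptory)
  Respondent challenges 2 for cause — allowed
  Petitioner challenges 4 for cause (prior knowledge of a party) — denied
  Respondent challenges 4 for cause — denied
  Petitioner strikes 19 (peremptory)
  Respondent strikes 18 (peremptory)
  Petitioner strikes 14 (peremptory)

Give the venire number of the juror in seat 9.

Removed: #1, #2, #5, #9, #10, #14, #15, #18, #19. (#4, #6 stay — for-cause denied.)
Seating in order: seats 1–9 → #3, #4, #6, #7, #8, #11, #12, #13, #16; alternates → #17.
So seat 9 is #16.

16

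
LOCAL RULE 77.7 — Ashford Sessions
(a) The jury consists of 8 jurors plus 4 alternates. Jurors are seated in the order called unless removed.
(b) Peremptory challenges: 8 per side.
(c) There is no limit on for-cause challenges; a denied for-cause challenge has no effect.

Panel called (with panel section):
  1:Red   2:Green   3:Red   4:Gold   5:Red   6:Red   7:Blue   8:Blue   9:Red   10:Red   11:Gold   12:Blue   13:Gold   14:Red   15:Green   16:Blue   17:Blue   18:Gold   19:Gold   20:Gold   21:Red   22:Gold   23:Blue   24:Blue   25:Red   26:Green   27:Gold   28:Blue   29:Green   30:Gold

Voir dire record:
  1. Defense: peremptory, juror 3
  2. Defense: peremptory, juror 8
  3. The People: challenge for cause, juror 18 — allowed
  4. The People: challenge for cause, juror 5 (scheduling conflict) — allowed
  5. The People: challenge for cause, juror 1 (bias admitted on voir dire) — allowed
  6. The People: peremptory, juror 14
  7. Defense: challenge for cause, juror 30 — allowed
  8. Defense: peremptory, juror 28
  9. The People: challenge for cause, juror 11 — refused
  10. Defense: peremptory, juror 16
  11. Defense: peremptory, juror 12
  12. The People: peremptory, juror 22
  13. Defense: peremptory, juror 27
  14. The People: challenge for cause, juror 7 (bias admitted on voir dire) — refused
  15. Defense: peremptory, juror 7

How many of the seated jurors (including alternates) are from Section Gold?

5

Removed: #1, #3, #5, #7, #8, #12, #14, #16, #18, #22, #27, #28, #30.
Seated (12 incl. alternates): #2, #4, #6, #9, #10, #11, #13, #15, #17, #19, #20, #21.
Of those, in Section Gold: #4, #11, #13, #19, #20 → 5.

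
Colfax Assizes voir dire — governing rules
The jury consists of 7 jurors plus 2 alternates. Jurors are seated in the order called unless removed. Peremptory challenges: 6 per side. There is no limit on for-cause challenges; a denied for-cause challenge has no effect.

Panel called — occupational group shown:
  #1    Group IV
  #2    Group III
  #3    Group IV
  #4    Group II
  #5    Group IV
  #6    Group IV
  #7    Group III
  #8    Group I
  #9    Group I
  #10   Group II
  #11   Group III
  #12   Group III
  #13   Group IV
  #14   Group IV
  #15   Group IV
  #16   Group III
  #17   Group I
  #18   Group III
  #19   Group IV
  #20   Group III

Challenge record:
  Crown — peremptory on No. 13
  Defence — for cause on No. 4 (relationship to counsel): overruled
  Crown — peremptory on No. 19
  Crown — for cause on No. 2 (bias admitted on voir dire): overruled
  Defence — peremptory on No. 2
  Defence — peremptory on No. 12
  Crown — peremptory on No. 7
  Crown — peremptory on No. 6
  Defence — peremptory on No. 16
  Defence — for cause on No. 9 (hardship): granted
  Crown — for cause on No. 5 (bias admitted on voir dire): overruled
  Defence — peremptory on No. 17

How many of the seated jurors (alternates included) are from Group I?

Removed: #2, #6, #7, #9, #12, #13, #16, #17, #19.
Seated (9 incl. alternates): #1, #3, #4, #5, #8, #10, #11, #14, #15.
Of those, in Group I: #8 → 1.

1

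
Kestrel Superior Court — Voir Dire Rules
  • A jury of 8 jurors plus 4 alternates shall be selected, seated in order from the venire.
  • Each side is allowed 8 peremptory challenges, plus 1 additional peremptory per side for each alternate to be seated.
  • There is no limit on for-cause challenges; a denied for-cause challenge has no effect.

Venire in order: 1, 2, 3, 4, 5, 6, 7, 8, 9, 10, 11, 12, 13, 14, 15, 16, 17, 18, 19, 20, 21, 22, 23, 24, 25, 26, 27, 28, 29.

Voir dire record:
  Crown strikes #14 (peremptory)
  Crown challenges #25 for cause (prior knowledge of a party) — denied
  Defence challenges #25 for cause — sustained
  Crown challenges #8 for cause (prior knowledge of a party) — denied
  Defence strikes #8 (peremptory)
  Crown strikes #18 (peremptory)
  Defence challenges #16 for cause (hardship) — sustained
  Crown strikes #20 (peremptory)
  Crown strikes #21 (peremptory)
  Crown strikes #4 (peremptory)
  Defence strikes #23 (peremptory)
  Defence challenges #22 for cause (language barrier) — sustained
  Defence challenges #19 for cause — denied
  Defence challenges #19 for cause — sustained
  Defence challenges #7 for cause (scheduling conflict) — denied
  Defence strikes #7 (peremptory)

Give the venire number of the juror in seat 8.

11

Removed: #4, #7, #8, #14, #16, #18, #19, #20, #21, #22, #23, #25.
Seating in order: seats 1–8 → #1, #2, #3, #5, #6, #9, #10, #11; alternates → #12, #13, #15, #17.
So seat 8 is #11.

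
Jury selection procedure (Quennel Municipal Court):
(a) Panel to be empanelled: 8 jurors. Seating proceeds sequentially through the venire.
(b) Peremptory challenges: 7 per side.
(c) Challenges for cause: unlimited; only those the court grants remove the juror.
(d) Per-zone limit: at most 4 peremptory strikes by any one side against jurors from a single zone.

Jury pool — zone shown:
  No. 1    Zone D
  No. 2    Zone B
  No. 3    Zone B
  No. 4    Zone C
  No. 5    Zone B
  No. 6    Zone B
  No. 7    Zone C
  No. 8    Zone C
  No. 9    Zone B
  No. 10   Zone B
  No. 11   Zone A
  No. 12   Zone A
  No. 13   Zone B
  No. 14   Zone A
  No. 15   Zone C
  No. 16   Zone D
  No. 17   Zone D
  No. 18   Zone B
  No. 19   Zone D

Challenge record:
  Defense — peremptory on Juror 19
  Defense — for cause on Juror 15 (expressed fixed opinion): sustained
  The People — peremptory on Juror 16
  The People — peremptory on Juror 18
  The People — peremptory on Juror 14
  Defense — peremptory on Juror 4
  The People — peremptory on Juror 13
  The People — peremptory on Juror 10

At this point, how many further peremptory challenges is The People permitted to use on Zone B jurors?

1

The People peremptories so far: #16, #18, #14, #13, #10 — 5 of 7 used, 2 left overall.
Against Zone B: #18, #13, #10 — 3 used; per-zone cap 4 leaves 1.
Binding limit: min(2, 1) = 1.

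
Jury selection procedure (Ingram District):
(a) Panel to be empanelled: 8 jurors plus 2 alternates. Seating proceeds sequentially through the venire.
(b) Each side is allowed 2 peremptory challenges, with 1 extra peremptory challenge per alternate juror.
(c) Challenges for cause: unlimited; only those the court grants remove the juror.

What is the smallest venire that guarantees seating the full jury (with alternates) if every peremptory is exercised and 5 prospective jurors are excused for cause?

23

Seats to fill: 8 + 2 alternates = 10.
Peremptories: 2 + 1×2 = 4 per side × 2 sides = 8.
For-cause removals: 5.
Minimum venire: 10 + 8 + 5 = 23.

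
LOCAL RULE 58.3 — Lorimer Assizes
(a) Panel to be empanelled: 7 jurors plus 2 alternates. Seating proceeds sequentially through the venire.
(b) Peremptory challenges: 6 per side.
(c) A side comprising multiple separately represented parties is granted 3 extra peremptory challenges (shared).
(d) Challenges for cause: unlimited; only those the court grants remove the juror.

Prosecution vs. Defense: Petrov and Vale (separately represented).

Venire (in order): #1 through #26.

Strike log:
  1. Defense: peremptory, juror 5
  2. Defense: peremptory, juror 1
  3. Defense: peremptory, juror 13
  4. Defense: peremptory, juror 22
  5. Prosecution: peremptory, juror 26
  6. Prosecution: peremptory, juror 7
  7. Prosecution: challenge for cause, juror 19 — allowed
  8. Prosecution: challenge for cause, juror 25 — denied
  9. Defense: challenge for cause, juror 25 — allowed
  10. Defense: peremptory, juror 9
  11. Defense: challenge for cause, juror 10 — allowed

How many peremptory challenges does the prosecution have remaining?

Prosecution allotment: 6.
Prosecution peremptories used: #26, #7 — 2 (for-cause on #19, #25 don't count).
Remaining: 6 − 2 = 4.

4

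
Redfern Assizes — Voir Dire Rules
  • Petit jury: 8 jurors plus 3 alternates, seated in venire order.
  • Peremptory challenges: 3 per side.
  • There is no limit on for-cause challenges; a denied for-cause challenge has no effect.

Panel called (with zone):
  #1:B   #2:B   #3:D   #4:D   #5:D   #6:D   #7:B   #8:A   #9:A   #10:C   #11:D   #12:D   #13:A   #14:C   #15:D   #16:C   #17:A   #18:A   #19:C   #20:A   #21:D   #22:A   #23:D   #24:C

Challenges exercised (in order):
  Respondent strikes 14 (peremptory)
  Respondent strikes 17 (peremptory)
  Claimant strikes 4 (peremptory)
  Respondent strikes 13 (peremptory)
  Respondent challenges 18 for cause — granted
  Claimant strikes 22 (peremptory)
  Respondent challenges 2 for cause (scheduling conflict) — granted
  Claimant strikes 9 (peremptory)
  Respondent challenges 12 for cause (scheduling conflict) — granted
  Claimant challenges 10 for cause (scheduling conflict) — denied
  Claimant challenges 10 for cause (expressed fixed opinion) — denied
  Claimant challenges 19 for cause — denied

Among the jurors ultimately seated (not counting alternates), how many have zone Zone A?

1

Removed: #2, #4, #9, #12, #13, #14, #17, #18, #22.
Seated jurors 1–8: #1, #3, #5, #6, #7, #8, #10, #11 (alternates #15, #16, #19 not counted).
Of those, in Zone A: #8 → 1.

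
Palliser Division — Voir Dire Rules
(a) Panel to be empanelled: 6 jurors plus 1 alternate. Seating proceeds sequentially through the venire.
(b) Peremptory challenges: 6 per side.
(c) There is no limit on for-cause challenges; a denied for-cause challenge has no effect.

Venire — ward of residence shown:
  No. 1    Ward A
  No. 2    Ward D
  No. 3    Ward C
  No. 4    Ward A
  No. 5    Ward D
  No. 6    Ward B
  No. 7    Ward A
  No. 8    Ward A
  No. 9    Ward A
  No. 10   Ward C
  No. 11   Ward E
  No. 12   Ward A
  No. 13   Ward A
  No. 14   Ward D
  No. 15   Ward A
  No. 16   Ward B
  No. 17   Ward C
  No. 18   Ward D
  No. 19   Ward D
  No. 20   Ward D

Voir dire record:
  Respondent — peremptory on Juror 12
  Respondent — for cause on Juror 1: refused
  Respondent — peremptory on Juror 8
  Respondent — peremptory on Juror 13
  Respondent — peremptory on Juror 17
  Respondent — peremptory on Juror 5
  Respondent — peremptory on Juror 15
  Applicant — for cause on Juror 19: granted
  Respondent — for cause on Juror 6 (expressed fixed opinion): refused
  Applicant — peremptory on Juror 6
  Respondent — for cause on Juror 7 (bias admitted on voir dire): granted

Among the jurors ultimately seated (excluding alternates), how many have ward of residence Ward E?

0

Removed: #5, #6, #7, #8, #12, #13, #15, #17, #19.
Seated jurors 1–6: #1, #2, #3, #4, #9, #10 (alternates #11 not counted).
None of those are in Ward E → 0.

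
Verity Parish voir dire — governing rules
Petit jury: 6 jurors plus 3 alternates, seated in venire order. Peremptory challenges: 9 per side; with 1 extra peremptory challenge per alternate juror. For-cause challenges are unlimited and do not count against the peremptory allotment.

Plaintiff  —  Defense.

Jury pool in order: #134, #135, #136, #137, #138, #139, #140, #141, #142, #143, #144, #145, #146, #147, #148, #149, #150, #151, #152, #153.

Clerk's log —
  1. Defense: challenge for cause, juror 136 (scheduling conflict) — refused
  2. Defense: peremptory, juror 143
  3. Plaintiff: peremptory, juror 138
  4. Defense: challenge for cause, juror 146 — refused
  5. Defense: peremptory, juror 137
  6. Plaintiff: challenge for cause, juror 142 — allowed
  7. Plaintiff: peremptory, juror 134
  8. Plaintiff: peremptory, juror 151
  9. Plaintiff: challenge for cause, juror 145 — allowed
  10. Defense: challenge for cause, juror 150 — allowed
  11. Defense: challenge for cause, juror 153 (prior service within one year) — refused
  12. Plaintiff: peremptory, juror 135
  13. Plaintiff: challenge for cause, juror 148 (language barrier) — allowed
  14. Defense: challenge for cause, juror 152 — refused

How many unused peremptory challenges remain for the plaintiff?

Plaintiff allotment: 9 base + 1 × 3 alternates = 12.
Plaintiff peremptories used: #138, #134, #151, #135 — 4 (for-cause on #142, #145, #148 don't count).
Remaining: 12 − 4 = 8.

8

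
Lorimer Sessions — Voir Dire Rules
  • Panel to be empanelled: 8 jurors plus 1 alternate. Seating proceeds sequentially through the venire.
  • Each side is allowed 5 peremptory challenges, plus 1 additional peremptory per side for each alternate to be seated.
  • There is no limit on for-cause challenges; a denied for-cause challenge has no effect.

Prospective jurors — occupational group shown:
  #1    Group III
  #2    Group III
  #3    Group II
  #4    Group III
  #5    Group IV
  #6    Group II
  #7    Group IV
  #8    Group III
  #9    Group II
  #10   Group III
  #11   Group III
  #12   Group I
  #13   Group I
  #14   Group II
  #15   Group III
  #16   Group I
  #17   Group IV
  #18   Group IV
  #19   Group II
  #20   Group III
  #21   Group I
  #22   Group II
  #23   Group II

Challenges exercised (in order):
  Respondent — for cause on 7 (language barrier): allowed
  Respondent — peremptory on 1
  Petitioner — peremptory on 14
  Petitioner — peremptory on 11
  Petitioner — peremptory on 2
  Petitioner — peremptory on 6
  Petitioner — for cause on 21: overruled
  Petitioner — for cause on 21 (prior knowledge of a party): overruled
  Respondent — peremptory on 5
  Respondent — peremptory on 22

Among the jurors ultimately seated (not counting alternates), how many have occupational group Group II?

2

Removed: #1, #2, #5, #6, #7, #11, #14, #22.
Seated jurors 1–8: #3, #4, #8, #9, #10, #12, #13, #15 (alternates #16 not counted).
Of those, in Group II: #3, #9 → 2.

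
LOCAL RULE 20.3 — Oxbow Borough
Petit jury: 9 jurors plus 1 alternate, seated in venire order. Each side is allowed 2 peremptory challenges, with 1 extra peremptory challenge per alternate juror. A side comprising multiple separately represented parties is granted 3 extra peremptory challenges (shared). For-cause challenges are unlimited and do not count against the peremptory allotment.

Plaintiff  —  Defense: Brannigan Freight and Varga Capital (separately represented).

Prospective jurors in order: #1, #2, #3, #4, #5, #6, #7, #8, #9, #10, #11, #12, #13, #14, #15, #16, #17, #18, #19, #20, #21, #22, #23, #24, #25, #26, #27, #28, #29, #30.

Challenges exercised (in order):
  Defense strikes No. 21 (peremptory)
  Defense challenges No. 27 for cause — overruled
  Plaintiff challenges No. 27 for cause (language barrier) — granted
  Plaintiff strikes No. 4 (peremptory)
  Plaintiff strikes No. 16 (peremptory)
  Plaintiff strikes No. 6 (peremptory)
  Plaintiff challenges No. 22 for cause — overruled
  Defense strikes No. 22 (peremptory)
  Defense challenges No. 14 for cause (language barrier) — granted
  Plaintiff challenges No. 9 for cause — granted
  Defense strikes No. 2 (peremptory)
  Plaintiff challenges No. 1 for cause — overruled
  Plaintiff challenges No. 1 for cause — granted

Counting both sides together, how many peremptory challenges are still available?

3

Plaintiff allotment: 2 base + 1 × 1 alternate = 3. Defense allotment: 2 base + 1 × 1 alternate + 3 multi-party = 6.
Plaintiff peremptories used: #4, #16, #6 — 3 (for-cause on #27, #22, #9, #1, #1 don't count).
Defense peremptories used: #21, #22, #2 — 3 (for-cause on #27, #14 don't count).
Remaining: (3 − 3) + (6 − 3) = 3.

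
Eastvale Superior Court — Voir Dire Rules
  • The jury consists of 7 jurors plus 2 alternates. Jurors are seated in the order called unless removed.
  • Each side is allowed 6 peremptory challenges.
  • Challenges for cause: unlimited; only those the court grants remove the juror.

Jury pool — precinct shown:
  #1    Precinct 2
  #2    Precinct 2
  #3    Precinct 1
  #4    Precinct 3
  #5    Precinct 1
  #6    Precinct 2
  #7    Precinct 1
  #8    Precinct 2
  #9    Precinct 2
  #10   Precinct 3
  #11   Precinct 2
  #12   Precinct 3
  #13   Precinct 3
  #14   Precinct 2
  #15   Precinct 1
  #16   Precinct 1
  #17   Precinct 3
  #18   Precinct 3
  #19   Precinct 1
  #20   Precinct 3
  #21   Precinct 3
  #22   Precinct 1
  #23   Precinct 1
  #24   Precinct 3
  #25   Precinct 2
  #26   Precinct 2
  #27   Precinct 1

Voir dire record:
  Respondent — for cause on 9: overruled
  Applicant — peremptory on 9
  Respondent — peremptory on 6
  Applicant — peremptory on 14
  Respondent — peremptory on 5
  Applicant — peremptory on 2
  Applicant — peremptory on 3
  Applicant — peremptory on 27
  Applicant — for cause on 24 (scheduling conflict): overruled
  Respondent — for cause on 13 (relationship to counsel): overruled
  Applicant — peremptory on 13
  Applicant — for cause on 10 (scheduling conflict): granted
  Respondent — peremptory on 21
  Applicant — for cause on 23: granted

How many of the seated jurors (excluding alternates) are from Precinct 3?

2

Removed: #2, #3, #5, #6, #9, #10, #13, #14, #21, #23, #27.
Seated jurors 1–7: #1, #4, #7, #8, #11, #12, #15 (alternates #16, #17 not counted).
Of those, in Precinct 3: #4, #12 → 2.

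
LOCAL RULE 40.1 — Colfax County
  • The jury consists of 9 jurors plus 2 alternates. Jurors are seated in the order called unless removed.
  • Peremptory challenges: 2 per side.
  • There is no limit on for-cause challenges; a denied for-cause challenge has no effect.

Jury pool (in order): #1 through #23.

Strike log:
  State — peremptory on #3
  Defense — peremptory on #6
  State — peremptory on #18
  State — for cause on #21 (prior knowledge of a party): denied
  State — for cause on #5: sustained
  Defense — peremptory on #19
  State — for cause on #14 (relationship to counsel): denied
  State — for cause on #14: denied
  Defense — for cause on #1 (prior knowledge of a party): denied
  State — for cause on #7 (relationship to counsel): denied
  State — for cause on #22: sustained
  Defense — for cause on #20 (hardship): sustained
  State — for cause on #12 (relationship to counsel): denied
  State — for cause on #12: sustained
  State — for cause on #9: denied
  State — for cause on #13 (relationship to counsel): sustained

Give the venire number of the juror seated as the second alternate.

Removed: #3, #5, #6, #12, #13, #18, #19, #20, #22. (#1, #7, #9, #14, #21 stay — for-cause denied.)
Seating in order: seats 1–9 → #1, #2, #4, #7, #8, #9, #10, #11, #14; alternates → #15, #16.
So alternate 2 is #16.

16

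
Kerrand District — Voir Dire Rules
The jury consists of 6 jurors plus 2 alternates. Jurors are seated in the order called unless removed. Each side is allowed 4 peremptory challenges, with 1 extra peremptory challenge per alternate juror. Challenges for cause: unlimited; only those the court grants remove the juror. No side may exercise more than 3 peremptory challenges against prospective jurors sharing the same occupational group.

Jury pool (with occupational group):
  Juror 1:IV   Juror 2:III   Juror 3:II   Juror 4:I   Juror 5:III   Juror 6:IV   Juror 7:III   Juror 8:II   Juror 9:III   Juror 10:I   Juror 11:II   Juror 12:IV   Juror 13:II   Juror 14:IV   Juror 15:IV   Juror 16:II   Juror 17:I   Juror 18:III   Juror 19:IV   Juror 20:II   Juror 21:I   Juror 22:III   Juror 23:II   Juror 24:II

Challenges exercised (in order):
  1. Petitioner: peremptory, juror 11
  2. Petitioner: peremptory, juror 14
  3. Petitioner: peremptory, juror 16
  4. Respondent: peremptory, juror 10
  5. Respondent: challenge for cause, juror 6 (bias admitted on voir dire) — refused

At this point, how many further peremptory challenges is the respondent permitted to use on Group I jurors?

2

Respondent peremptories so far: #10 — 1 of 6 used, 5 left overall.
Against Group I: #10 — 1 used; per-group cap 3 leaves 2.
Binding limit: min(5, 2) = 2.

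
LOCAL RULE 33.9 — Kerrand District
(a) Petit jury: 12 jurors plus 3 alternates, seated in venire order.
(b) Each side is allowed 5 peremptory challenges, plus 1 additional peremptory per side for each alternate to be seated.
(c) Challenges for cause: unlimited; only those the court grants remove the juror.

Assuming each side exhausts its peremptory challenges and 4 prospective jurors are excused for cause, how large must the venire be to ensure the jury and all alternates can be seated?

35

Seats to fill: 12 + 3 alternates = 15.
Peremptories: 5 + 1×3 = 8 per side × 2 sides = 16.
For-cause removals: 4.
Minimum venire: 15 + 16 + 4 = 35.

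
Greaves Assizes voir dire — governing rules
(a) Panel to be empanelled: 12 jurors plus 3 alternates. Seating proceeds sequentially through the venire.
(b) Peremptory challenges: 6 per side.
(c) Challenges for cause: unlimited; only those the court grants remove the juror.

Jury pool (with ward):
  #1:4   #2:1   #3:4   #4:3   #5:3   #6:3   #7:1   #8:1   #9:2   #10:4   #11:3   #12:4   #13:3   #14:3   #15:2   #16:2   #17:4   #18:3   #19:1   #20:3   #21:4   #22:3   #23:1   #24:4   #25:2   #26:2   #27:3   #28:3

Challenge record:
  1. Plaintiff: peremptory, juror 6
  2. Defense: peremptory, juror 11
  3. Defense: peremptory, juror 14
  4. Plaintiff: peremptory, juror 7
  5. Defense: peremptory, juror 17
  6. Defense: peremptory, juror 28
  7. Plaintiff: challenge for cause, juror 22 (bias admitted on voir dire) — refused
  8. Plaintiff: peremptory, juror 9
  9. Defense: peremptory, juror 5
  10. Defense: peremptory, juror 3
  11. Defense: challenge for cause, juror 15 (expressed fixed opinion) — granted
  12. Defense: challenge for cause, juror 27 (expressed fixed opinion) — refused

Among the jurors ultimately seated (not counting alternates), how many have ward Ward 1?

Removed: #3, #5, #6, #7, #9, #11, #14, #15, #17, #28.
Seated jurors 1–12: #1, #2, #4, #8, #10, #12, #13, #16, #18, #19, #20, #21 (alternates #22, #23, #24 not counted).
Of those, in Ward 1: #2, #8, #19 → 3.

3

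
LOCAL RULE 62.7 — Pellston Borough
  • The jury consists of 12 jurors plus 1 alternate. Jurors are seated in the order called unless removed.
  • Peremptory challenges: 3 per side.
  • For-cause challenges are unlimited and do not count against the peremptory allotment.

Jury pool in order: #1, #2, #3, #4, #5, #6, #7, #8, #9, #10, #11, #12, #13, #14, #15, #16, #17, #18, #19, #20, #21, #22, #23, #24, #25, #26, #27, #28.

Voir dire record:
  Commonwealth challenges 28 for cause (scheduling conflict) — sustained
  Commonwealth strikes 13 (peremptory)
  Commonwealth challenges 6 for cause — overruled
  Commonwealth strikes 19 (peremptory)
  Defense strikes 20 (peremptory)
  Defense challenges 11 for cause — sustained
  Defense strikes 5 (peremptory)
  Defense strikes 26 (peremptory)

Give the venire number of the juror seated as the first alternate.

Removed: #5, #11, #13, #19, #20, #26, #28. (#6 stays — for-cause denied.)
Seating in order: seats 1–12 → #1, #2, #3, #4, #6, #7, #8, #9, #10, #12, #14, #15; alternates → #16.
So alternate 1 is #16.

16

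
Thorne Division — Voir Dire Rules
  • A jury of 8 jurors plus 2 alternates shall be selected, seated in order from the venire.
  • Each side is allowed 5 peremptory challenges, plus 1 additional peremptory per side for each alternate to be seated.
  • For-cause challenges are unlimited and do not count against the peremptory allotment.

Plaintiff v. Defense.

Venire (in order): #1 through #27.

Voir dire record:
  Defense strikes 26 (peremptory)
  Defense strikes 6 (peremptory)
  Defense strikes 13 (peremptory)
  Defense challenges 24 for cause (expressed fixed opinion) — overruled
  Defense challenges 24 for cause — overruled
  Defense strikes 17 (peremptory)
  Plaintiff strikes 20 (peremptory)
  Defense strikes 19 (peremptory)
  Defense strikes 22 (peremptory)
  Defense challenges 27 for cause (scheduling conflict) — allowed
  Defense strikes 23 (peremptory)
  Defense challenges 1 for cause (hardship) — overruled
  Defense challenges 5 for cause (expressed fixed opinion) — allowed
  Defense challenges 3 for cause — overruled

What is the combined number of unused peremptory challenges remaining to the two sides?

Plaintiff allotment: 5 base + 1 × 2 alternates = 7. Defense allotment: 5 base + 1 × 2 alternates = 7.
Plaintiff peremptories used: #20 — 1.
Defense peremptories used: #26, #6, #13, #17, #19, #22, #23 — 7 (for-cause on #24, #24, #27, #1, #5, #3 don't count).
Remaining: (7 − 1) + (7 − 7) = 6.

6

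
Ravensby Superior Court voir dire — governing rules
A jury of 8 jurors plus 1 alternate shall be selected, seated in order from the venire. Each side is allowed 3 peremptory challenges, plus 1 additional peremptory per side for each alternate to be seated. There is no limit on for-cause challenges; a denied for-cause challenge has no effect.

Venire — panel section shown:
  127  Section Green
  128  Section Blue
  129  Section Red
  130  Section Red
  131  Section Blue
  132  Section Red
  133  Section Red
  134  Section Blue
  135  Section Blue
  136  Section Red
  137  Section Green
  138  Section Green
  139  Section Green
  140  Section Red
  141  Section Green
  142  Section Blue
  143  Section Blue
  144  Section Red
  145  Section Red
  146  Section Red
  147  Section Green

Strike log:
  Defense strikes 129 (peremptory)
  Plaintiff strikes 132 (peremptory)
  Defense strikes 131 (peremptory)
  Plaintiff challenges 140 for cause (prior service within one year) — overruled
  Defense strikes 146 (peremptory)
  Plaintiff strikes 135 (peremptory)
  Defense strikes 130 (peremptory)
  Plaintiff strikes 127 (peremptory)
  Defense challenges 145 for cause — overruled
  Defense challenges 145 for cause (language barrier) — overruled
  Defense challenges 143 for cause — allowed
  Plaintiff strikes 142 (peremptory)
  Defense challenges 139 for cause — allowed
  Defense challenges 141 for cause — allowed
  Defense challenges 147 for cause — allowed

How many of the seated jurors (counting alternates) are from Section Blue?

2

Removed: #127, #129, #130, #131, #132, #135, #139, #141, #142, #143, #146, #147.
Seated (9 incl. alternates): #128, #133, #134, #136, #137, #138, #140, #144, #145.
Of those, in Section Blue: #128, #134 → 2.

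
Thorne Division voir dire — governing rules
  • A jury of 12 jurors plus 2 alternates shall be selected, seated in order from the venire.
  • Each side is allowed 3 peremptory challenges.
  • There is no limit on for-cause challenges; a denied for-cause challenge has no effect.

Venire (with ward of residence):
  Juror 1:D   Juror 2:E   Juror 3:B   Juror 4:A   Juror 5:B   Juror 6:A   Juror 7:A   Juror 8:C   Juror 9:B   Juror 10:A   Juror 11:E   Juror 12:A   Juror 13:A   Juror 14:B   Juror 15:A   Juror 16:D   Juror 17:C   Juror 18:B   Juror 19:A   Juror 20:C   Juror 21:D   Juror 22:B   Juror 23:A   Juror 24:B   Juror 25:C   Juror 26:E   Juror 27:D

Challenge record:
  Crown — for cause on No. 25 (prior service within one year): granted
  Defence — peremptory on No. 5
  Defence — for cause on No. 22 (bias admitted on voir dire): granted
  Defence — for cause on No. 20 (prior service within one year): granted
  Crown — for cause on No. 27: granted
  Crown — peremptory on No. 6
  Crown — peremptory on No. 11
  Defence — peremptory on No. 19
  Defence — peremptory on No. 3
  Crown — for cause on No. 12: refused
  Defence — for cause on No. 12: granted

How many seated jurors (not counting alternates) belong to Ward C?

Removed: #3, #5, #6, #11, #12, #19, #20, #22, #25, #27.
Seated jurors 1–12: #1, #2, #4, #7, #8, #9, #10, #13, #14, #15, #16, #17 (alternates #18, #21 not counted).
Of those, in Ward C: #8, #17 → 2.

2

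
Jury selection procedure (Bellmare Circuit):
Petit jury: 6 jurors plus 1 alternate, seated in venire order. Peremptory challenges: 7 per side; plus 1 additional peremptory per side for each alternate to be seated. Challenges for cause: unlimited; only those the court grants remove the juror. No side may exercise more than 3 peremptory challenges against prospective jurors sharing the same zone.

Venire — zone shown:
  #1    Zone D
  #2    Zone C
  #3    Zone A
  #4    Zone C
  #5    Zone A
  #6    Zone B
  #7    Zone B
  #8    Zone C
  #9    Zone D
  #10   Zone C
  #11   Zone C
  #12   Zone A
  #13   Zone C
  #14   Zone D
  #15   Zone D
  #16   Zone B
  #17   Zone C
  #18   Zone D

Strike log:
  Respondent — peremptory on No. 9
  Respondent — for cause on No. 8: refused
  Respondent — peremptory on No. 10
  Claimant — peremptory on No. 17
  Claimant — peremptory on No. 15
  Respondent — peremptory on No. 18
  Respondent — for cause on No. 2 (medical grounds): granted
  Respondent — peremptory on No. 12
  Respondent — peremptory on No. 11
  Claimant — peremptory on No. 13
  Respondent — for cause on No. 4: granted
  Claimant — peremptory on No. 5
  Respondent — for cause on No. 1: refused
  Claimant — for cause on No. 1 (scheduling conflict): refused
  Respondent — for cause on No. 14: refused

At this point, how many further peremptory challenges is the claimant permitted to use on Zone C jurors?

1

Claimant peremptories so far: #17, #15, #13, #5 — 4 of 8 used, 4 left overall.
Against Zone C: #17, #13 — 2 used; per-zone cap 3 leaves 1.
Binding limit: min(4, 1) = 1.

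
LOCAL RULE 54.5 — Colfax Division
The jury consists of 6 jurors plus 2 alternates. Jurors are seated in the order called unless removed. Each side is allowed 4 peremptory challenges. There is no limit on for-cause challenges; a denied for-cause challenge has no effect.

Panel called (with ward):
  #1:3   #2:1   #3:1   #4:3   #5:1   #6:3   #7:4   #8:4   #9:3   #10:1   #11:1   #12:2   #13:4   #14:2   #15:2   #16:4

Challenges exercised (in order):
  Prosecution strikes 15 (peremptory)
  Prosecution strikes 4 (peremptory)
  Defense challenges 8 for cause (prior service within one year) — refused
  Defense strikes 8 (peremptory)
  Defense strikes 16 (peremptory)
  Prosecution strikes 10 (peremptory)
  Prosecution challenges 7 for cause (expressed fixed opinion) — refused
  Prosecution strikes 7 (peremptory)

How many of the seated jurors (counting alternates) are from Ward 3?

3

Removed: #4, #7, #8, #10, #15, #16.
Seated (8 incl. alternates): #1, #2, #3, #5, #6, #9, #11, #12.
Of those, in Ward 3: #1, #6, #9 → 3.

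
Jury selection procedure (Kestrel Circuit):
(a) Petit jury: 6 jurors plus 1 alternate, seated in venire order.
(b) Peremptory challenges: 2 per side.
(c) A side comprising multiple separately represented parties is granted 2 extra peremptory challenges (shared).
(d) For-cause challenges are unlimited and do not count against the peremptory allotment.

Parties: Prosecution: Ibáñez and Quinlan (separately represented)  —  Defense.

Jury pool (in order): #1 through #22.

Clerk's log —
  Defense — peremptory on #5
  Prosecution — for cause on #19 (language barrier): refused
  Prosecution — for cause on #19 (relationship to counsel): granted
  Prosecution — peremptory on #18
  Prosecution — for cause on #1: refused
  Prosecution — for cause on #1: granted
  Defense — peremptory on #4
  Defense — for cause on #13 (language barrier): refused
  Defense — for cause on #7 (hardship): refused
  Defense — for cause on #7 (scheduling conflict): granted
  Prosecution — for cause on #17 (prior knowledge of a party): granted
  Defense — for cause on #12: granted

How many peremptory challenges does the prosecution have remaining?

3

Prosecution allotment: 2 base + 2 multi-party = 4.
Prosecution peremptories used: #18 — 1 (for-cause on #19, #19, #1, #1, #17 don't count).
Remaining: 4 − 1 = 3.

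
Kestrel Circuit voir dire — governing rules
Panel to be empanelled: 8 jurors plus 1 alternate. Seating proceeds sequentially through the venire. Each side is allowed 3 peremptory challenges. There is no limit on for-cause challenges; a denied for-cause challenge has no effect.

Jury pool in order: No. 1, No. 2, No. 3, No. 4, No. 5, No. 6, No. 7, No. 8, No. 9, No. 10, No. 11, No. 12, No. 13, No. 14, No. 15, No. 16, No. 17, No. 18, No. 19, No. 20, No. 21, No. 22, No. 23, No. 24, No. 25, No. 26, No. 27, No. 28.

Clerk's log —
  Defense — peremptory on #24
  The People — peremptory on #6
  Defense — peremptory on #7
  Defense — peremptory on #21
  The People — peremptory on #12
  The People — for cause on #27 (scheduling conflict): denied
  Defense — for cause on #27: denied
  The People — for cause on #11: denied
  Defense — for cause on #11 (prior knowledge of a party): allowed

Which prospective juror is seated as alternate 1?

13

Removed: #6, #7, #11, #12, #21, #24. (#27 stays — for-cause denied.)
Seating in order: seats 1–8 → #1, #2, #3, #4, #5, #8, #9, #10; alternates → #13.
So alternate 1 is #13.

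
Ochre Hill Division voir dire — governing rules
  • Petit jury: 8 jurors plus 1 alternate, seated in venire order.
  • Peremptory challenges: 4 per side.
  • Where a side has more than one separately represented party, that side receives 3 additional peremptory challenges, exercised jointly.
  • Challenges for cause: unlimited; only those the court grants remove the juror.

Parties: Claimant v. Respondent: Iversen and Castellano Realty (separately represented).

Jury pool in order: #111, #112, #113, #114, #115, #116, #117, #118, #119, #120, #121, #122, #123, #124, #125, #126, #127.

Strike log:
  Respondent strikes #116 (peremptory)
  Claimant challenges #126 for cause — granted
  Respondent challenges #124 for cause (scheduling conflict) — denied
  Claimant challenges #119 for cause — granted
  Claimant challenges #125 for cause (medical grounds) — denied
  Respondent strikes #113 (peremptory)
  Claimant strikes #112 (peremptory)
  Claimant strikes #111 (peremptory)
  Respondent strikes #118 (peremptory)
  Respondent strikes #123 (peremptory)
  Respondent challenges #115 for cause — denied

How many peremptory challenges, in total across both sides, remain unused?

5

Claimant allotment: 4. Respondent allotment: 4 base + 3 multi-party = 7.
Claimant peremptories used: #112, #111 — 2 (for-cause on #126, #119, #125 don't count).
Respondent peremptories used: #116, #113, #118, #123 — 4 (for-cause on #124, #115 don't count).
Remaining: (4 − 2) + (7 − 4) = 5.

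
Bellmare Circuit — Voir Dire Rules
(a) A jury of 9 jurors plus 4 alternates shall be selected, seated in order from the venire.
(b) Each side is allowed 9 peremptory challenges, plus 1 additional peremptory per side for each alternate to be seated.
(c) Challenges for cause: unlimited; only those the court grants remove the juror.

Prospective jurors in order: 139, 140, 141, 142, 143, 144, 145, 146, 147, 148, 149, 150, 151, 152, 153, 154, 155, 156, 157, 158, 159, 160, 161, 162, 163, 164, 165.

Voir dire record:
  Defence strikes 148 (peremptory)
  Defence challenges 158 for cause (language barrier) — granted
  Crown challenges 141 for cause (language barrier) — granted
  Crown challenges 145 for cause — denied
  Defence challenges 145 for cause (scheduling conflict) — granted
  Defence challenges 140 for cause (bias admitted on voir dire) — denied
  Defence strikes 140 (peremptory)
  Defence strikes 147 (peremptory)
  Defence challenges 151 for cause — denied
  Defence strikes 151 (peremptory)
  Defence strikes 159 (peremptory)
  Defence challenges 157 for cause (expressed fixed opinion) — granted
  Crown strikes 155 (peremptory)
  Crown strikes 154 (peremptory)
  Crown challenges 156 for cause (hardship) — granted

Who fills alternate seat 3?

162

Removed: #140, #141, #145, #147, #148, #151, #154, #155, #156, #157, #158, #159.
Seating in order: seats 1–9 → #139, #142, #143, #144, #146, #149, #150, #152, #153; alternates → #160, #161, #162, #163.
So alternate 3 is #162.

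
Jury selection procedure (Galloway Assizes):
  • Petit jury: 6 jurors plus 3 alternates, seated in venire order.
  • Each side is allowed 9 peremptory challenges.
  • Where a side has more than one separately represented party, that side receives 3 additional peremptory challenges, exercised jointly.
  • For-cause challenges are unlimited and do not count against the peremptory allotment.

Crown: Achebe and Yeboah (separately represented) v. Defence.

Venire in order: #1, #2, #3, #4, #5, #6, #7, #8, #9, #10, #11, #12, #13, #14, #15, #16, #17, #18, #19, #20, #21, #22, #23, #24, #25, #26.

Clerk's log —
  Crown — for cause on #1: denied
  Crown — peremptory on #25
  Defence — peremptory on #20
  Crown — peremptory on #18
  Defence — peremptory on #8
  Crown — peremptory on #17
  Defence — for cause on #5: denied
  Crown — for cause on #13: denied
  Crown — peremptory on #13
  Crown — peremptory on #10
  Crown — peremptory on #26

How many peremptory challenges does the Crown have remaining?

Crown allotment: 9 base + 3 multi-party = 12.
Crown peremptories used: #25, #18, #17, #13, #10, #26 — 6 (for-cause on #1, #13 don't count).
Remaining: 12 − 6 = 6.

6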